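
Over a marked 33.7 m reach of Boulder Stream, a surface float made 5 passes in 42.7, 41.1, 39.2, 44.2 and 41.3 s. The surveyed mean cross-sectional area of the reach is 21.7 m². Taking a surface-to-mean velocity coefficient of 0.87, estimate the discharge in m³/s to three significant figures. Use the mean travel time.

t̄ = (42.7 + 41.1 + 39.2 + 44.2 + 41.3) / 5 = 41.7 s
v_surface = L / t̄ = 33.7 / 41.7 = 0.8082 m/s
v_mean = 0.87 × 0.8082 = 0.7031 m/s
Q = A × v_mean = 21.7 × 0.7031 = 15.26 m³/s

15.3 m³/s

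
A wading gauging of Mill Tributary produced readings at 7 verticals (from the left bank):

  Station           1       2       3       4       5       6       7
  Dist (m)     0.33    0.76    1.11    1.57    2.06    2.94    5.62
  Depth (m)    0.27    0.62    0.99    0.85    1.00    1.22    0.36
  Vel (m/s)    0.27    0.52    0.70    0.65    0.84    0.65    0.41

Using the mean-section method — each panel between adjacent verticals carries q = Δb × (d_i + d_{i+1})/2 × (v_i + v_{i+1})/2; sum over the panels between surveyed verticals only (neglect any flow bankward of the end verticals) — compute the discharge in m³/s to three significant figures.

Panel 1-2: Δb = 0.43 m, d̄ = (0.27+0.62)/2 = 0.445, v̄ = (0.27+0.52)/2 = 0.395 → q = 0.43×0.445×0.395 = 0.07558 m³/s
Panel 2-3: Δb = 0.35 m, d̄ = (0.62+0.99)/2 = 0.805, v̄ = (0.52+0.70)/2 = 0.61 → q = 0.35×0.805×0.61 = 0.1719 m³/s
Panel 3-4: Δb = 0.46 m, d̄ = (0.99+0.85)/2 = 0.92, v̄ = (0.70+0.65)/2 = 0.675 → q = 0.46×0.92×0.675 = 0.2857 m³/s
Panel 4-5: Δb = 0.49 m, d̄ = (0.85+1.00)/2 = 0.925, v̄ = (0.65+0.84)/2 = 0.745 → q = 0.49×0.925×0.745 = 0.3377 m³/s
Panel 5-6: Δb = 0.88 m, d̄ = (1.00+1.22)/2 = 1.11, v̄ = (0.84+0.65)/2 = 0.745 → q = 0.88×1.11×0.745 = 0.7277 m³/s
Panel 6-7: Δb = 2.68 m, d̄ = (1.22+0.36)/2 = 0.79, v̄ = (0.65+0.41)/2 = 0.53 → q = 2.68×0.79×0.53 = 1.122 m³/s
Q = Σ q = 2.721 m³/s

2.72 m³/s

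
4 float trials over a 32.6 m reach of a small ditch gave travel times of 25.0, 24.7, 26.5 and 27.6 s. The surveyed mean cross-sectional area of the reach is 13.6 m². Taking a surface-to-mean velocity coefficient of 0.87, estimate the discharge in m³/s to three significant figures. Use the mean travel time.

t̄ = (25.0 + 24.7 + 26.5 + 27.6) / 4 = 25.95 s
v_surface = L / t̄ = 32.6 / 25.95 = 1.256 m/s
v_mean = 0.87 × 1.256 = 1.093 m/s
Q = A × v_mean = 13.6 × 1.093 = 14.86 m³/s

14.9 m³/s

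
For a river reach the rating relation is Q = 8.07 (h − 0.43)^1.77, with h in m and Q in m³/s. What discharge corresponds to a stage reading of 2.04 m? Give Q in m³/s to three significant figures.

Q = 8.07 × (2.04 − 0.43)^1.77 = 8.07 × 1.61^1.77 = 18.75 m³/s

18.7 m³/s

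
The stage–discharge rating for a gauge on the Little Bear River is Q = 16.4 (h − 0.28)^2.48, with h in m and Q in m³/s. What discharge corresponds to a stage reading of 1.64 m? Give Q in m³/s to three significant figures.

35.2 m³/s

Q = 16.4 × (1.64 − 0.28)^2.48 = 16.4 × 1.36^2.48 = 35.16 m³/s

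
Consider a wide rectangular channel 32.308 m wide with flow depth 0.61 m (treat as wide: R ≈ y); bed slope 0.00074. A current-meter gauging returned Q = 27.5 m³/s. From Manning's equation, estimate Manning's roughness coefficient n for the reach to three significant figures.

A = b·y = 32.308 × 0.61 = 19.71 m²
Wide channel: R ≈ y = 0.61 m
n = (1/Q)·A·R^(2/3)·S^(1/2) = (1/27.5) × 19.71 × 0.7193 × 0.02720 = 0.01402

0.0140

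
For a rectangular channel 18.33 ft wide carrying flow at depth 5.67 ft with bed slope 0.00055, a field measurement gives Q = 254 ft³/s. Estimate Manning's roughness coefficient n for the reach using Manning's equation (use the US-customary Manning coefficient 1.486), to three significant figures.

A = b·y = 18.33 × 5.67 = 103.9 ft²
P = b + 2y = 18.33 + 2×5.67 = 29.67 ft
R = A/P = 103.9/29.67 = 3.503 ft
n = (1.486/Q)·A·R^(2/3)·S^(1/2) = (1.486/254) × 103.9 × 2.306 × 0.02345 = 0.03289

0.0329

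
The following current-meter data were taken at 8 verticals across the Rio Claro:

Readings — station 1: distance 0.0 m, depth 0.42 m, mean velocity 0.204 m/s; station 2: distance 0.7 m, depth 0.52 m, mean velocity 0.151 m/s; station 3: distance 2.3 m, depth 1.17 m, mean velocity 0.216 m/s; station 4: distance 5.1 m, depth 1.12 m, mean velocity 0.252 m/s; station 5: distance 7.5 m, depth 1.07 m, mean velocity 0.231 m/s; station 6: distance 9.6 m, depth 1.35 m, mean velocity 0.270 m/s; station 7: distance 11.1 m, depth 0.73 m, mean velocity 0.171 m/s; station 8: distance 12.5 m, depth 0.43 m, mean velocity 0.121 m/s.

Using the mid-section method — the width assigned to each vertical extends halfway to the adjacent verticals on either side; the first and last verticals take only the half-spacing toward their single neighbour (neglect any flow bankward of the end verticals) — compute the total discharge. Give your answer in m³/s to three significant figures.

2.84 m³/s

w_1 = (0.7 − 0.0)/2 = 0.35 m; q_1 = 0.204 × 0.42 × 0.35 = 0.02999 m³/s
w_2 = (2.3 − 0.0)/2 = 1.15 m; q_2 = 0.151 × 0.52 × 1.15 = 0.09030 m³/s
w_3 = (5.1 − 0.7)/2 = 2.2 m; q_3 = 0.216 × 1.17 × 2.2 = 0.5560 m³/s
w_4 = (7.5 − 2.3)/2 = 2.6 m; q_4 = 0.252 × 1.12 × 2.6 = 0.7338 m³/s
w_5 = (9.6 − 5.1)/2 = 2.25 m; q_5 = 0.231 × 1.07 × 2.25 = 0.5561 m³/s
w_6 = (11.1 − 7.5)/2 = 1.8 m; q_6 = 0.270 × 1.35 × 1.8 = 0.6561 m³/s
w_7 = (12.5 − 9.6)/2 = 1.45 m; q_7 = 0.171 × 0.73 × 1.45 = 0.1810 m³/s
w_8 = (12.5 − 11.1)/2 = 0.7 m; q_8 = 0.121 × 0.43 × 0.7 = 0.03642 m³/s
Q = Σ qᵢ = 2.840 m³/s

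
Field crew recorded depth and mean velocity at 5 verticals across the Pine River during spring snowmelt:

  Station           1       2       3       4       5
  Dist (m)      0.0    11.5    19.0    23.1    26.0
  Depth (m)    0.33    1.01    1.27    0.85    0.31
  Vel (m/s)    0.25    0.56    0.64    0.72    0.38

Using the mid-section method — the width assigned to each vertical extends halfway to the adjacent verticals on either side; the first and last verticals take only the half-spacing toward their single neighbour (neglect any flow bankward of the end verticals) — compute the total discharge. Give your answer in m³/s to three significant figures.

12.9 m³/s

w_1 = (11.5 − 0.0)/2 = 5.75 m; q_1 = 0.25 × 0.33 × 5.75 = 0.4744 m³/s
w_2 = (19.0 − 0.0)/2 = 9.5 m; q_2 = 0.56 × 1.01 × 9.5 = 5.373 m³/s
w_3 = (23.1 − 11.5)/2 = 5.8 m; q_3 = 0.64 × 1.27 × 5.8 = 4.714 m³/s
w_4 = (26.0 − 19.0)/2 = 3.5 m; q_4 = 0.72 × 0.85 × 3.5 = 2.142 m³/s
w_5 = (26.0 − 23.1)/2 = 1.45 m; q_5 = 0.38 × 0.31 × 1.45 = 0.1708 m³/s
Q = Σ qᵢ = 12.87 m³/s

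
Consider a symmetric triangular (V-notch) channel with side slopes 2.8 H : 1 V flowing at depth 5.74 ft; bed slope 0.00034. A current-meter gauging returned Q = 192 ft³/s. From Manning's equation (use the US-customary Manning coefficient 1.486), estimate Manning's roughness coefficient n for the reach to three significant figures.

0.0255

A = z·y² = 2.8×5.74² = 92.25 ft²
P = 2y√(1+z²) = 2×5.74×√(1+2.8²) = 34.13 ft
R = A/P = 92.25/34.13 = 2.703 ft
n = (1.486/Q)·A·R^(2/3)·S^(1/2) = (1.486/192) × 92.25 × 1.940 × 0.01844 = 0.02555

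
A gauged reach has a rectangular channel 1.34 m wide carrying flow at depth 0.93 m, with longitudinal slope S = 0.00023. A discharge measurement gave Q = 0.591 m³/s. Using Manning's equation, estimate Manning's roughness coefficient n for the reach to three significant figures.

A = b·y = 1.34 × 0.93 = 1.246 m²
P = b + 2y = 1.34 + 2×0.93 = 3.200 m
R = A/P = 1.246/3.200 = 0.3894 m
n = (1/Q)·A·R^(2/3)·S^(1/2) = (1/0.591) × 1.246 × 0.5333 × 0.01517 = 0.01705

0.0171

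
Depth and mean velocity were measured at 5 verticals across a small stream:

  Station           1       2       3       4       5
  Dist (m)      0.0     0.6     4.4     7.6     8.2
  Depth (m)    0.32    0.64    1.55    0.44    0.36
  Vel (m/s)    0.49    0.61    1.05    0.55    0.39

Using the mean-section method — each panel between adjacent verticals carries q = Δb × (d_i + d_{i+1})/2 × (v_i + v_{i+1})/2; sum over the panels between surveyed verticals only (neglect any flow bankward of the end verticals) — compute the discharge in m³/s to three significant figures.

6.27 m³/s

Panel 1-2: Δb = 0.6 m, d̄ = (0.32+0.64)/2 = 0.48, v̄ = (0.49+0.61)/2 = 0.55 → q = 0.6×0.48×0.55 = 0.1584 m³/s
Panel 2-3: Δb = 3.8 m, d̄ = (0.64+1.55)/2 = 1.095, v̄ = (0.61+1.05)/2 = 0.83 → q = 3.8×1.095×0.83 = 3.454 m³/s
Panel 3-4: Δb = 3.2 m, d̄ = (1.55+0.44)/2 = 0.995, v̄ = (1.05+0.55)/2 = 0.8 → q = 3.2×0.995×0.8 = 2.547 m³/s
Panel 4-5: Δb = 0.6 m, d̄ = (0.44+0.36)/2 = 0.4, v̄ = (0.55+0.39)/2 = 0.47 → q = 0.6×0.4×0.47 = 0.1128 m³/s
Q = Σ q = 6.272 m³/s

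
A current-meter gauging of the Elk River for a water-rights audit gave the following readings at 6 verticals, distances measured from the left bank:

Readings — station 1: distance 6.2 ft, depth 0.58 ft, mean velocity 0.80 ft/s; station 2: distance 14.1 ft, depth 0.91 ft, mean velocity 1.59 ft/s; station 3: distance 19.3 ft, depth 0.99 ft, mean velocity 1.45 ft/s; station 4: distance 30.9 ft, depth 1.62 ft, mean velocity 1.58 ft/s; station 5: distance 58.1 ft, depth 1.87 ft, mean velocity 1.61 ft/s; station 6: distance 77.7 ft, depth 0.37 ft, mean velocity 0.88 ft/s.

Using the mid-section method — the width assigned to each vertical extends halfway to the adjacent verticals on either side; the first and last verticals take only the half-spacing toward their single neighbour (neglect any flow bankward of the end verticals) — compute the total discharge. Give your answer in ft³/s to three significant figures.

w_1 = (14.1 − 6.2)/2 = 3.95 ft; q_1 = 0.80 × 0.58 × 3.95 = 1.833 ft³/s
w_2 = (19.3 − 6.2)/2 = 6.55 ft; q_2 = 1.59 × 0.91 × 6.55 = 9.477 ft³/s
w_3 = (30.9 − 14.1)/2 = 8.4 ft; q_3 = 1.45 × 0.99 × 8.4 = 12.06 ft³/s
w_4 = (58.1 − 19.3)/2 = 19.4 ft; q_4 = 1.58 × 1.62 × 19.4 = 49.66 ft³/s
w_5 = (77.7 − 30.9)/2 = 23.4 ft; q_5 = 1.61 × 1.87 × 23.4 = 70.45 ft³/s
w_6 = (77.7 − 58.1)/2 = 9.8 ft; q_6 = 0.88 × 0.37 × 9.8 = 3.191 ft³/s
Q = Σ qᵢ = 146.7 ft³/s

147 ft³/s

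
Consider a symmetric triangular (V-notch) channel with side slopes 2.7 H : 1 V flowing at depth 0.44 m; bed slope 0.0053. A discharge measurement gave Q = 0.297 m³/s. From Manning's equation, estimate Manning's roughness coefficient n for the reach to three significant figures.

A = z·y² = 2.7×0.44² = 0.5227 m²
P = 2y√(1+z²) = 2×0.44×√(1+2.7²) = 2.534 m
R = A/P = 0.5227/2.534 = 0.2063 m
n = (1/Q)·A·R^(2/3)·S^(1/2) = (1/0.297) × 0.5227 × 0.3491 × 0.07280 = 0.04474

0.0447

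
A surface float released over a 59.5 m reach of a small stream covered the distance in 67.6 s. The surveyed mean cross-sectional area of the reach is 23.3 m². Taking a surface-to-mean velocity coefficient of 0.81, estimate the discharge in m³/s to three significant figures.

v_surface = L / t̄ = 59.5 / 67.6 = 0.8802 m/s
v_mean = 0.81 × 0.8802 = 0.7129 m/s
Q = A × v_mean = 23.3 × 0.7129 = 16.61 m³/s

16.6 m³/s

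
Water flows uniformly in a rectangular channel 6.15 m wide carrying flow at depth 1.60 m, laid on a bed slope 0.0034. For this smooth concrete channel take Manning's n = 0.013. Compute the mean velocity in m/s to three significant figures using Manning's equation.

A = b·y = 6.15 × 1.60 = 9.840 m²
P = b + 2y = 6.15 + 2×1.60 = 9.350 m
R = A/P = 9.840/9.350 = 1.052 m
Q = (1/n)·A·R^(2/3)·S^(1/2) = (1/0.013) × 9.840 × 1.052^(2/3) × 0.0034^(1/2) = 45.66 m³/s
V = Q/A = 45.66/9.840 = 4.641 m/s

4.64 m/s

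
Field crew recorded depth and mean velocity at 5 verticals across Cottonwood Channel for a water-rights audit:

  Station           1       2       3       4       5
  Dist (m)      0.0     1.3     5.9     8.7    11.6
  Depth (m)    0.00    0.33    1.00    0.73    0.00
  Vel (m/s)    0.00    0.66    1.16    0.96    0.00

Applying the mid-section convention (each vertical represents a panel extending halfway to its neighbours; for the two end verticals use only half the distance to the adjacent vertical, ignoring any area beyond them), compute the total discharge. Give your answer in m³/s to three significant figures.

6.93 m³/s

w_2 = (5.9 − 0.0)/2 = 2.95 m; q_2 = 0.66 × 0.33 × 2.95 = 0.6425 m³/s
w_3 = (8.7 − 1.3)/2 = 3.7 m; q_3 = 1.16 × 1.00 × 3.7 = 4.292 m³/s
w_4 = (11.6 − 5.9)/2 = 2.85 m; q_4 = 0.96 × 0.73 × 2.85 = 1.997 m³/s
Stations 1, 5 contribute zero (depth or velocity is 0).
Q = Σ qᵢ = 6.932 m³/s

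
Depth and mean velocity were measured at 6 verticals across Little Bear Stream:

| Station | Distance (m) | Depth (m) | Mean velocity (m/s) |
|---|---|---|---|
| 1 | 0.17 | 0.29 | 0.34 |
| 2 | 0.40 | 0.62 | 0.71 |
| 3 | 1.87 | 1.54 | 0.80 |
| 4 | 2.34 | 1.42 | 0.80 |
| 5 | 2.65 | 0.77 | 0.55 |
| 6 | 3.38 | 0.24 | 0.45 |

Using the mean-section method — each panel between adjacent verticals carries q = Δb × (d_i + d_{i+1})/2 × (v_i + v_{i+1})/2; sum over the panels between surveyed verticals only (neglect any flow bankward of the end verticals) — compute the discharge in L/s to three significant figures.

Panel 1-2: Δb = 0.23 m, d̄ = (0.29+0.62)/2 = 0.455, v̄ = (0.34+0.71)/2 = 0.525 → q = 0.23×0.455×0.525 = 0.05494 m³/s
Panel 2-3: Δb = 1.47 m, d̄ = (0.62+1.54)/2 = 1.08, v̄ = (0.71+0.80)/2 = 0.755 → q = 1.47×1.08×0.755 = 1.199 m³/s
Panel 3-4: Δb = 0.47 m, d̄ = (1.54+1.42)/2 = 1.48, v̄ = (0.80+0.80)/2 = 0.8 → q = 0.47×1.48×0.8 = 0.5565 m³/s
Panel 4-5: Δb = 0.31 m, d̄ = (1.42+0.77)/2 = 1.095, v̄ = (0.80+0.55)/2 = 0.675 → q = 0.31×1.095×0.675 = 0.2291 m³/s
Panel 5-6: Δb = 0.73 m, d̄ = (0.77+0.24)/2 = 0.505, v̄ = (0.55+0.45)/2 = 0.5 → q = 0.73×0.505×0.5 = 0.1843 m³/s
Q = Σ q = 2.224 m³/s
= 2.224 × 1000 = 2224 L/s

2220 L/s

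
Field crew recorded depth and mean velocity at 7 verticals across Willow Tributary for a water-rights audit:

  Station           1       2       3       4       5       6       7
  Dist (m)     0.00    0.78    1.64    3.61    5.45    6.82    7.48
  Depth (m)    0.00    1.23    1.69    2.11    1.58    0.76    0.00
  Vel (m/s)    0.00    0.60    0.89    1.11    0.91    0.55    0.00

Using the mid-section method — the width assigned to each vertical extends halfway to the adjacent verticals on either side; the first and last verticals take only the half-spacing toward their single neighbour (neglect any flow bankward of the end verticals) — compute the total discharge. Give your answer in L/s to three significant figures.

9930 L/s

w_2 = (1.64 − 0.00)/2 = 0.82 m; q_2 = 0.60 × 1.23 × 0.82 = 0.6052 m³/s
w_3 = (3.61 − 0.78)/2 = 1.415 m; q_3 = 0.89 × 1.69 × 1.415 = 2.128 m³/s
w_4 = (5.45 − 1.64)/2 = 1.905 m; q_4 = 1.11 × 2.11 × 1.905 = 4.462 m³/s
w_5 = (6.82 − 3.61)/2 = 1.605 m; q_5 = 0.91 × 1.58 × 1.605 = 2.308 m³/s
w_6 = (7.48 − 5.45)/2 = 1.015 m; q_6 = 0.55 × 0.76 × 1.015 = 0.4243 m³/s
Stations 1, 7 contribute zero (depth or velocity is 0).
Q = Σ qᵢ = 9.927 m³/s
= 9.927 × 1000 = 9927 L/s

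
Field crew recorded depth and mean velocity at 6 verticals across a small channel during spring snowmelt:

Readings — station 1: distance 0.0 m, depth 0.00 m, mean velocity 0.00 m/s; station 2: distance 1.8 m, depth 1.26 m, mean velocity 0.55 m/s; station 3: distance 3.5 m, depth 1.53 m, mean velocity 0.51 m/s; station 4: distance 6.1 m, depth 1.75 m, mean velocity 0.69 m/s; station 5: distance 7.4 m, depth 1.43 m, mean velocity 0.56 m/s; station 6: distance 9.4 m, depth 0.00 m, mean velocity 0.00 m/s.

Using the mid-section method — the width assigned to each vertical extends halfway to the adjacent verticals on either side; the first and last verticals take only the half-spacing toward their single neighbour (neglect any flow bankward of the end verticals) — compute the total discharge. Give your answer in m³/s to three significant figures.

w_2 = (3.5 − 0.0)/2 = 1.75 m; q_2 = 0.55 × 1.26 × 1.75 = 1.213 m³/s
w_3 = (6.1 − 1.8)/2 = 2.15 m; q_3 = 0.51 × 1.53 × 2.15 = 1.678 m³/s
w_4 = (7.4 − 3.5)/2 = 1.95 m; q_4 = 0.69 × 1.75 × 1.95 = 2.355 m³/s
w_5 = (9.4 − 6.1)/2 = 1.65 m; q_5 = 0.56 × 1.43 × 1.65 = 1.321 m³/s
Stations 1, 6 contribute zero (depth or velocity is 0).
Q = Σ qᵢ = 6.566 m³/s

6.57 m³/s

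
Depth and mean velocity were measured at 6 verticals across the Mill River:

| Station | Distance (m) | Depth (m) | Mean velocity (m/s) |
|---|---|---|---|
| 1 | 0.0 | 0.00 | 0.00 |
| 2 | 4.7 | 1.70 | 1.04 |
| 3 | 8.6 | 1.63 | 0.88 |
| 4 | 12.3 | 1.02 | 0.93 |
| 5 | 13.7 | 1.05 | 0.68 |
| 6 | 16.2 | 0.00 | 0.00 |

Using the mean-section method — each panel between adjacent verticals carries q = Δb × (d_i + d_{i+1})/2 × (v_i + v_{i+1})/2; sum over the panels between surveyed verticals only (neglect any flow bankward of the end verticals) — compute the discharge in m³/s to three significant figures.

Panel 1-2: Δb = 4.7 m, d̄ = (0.00+1.70)/2 = 0.85, v̄ = (0.00+1.04)/2 = 0.52 → q = 4.7×0.85×0.52 = 2.077 m³/s
Panel 2-3: Δb = 3.9 m, d̄ = (1.70+1.63)/2 = 1.665, v̄ = (1.04+0.88)/2 = 0.96 → q = 3.9×1.665×0.96 = 6.234 m³/s
Panel 3-4: Δb = 3.7 m, d̄ = (1.63+1.02)/2 = 1.325, v̄ = (0.88+0.93)/2 = 0.905 → q = 3.7×1.325×0.905 = 4.437 m³/s
Panel 4-5: Δb = 1.4 m, d̄ = (1.02+1.05)/2 = 1.035, v̄ = (0.93+0.68)/2 = 0.805 → q = 1.4×1.035×0.805 = 1.166 m³/s
Panel 5-6: Δb = 2.5 m, d̄ = (1.05+0.00)/2 = 0.525, v̄ = (0.68+0.00)/2 = 0.34 → q = 2.5×0.525×0.34 = 0.4463 m³/s
Q = Σ q = 14.36 m³/s

14.4 m³/s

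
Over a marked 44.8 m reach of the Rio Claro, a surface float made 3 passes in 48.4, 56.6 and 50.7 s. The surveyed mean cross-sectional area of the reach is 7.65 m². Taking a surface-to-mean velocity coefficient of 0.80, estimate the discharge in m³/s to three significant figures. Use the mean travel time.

t̄ = (48.4 + 56.6 + 50.7) / 3 = 51.9 s
v_surface = L / t̄ = 44.8 / 51.9 = 0.8632 m/s
v_mean = 0.80 × 0.8632 = 0.6906 m/s
Q = A × v_mean = 7.65 × 0.6906 = 5.283 m³/s

5.28 m³/s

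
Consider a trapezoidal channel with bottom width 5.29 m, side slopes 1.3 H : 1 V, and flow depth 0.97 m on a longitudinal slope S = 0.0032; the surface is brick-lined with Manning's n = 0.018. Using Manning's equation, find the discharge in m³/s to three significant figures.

16.5 m³/s

A = (b + z·y)·y = (5.29 + 1.3×0.97)×0.97 = 6.354 m²
P = b + 2y√(1+z²) = 5.29 + 2×0.97×√(1+1.3²) = 8.472 m
R = A/P = 6.354/8.472 = 0.7501 m
Q = (1/n)·A·R^(2/3)·S^(1/2) = (1/0.018) × 6.354 × 0.7501^(2/3) × 0.0032^(1/2) = 16.49 m³/s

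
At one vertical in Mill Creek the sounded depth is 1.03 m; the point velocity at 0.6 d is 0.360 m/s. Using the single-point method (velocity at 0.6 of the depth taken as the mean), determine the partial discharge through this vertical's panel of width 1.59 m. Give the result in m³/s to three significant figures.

0.590 m³/s

v̄ = v₀.₆ = 0.360 m/s
q = v̄ × d × w = 0.3600 × 1.03 × 1.59 = 0.5896 m³/s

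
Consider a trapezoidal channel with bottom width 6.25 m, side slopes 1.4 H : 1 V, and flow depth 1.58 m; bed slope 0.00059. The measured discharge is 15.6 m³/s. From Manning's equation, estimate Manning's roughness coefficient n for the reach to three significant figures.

A = (b + z·y)·y = (6.25 + 1.4×1.58)×1.58 = 13.37 m²
P = b + 2y√(1+z²) = 6.25 + 2×1.58×√(1+1.4²) = 11.69 m
R = A/P = 13.37/11.69 = 1.144 m
n = (1/Q)·A·R^(2/3)·S^(1/2) = (1/15.6) × 13.37 × 1.094 × 0.02429 = 0.02277

0.0228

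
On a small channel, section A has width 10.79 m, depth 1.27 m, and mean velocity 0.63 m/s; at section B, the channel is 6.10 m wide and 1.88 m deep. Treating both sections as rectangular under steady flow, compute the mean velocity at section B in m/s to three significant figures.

0.753 m/s

Q = A₁V₁ = (10.79×1.27) × 0.63 = 8.633 m³/s
A₂ = 6.10 × 1.88 = 11.47 m²
V₂ = Q/A₂ = 8.633/11.47 = 0.7528 m/s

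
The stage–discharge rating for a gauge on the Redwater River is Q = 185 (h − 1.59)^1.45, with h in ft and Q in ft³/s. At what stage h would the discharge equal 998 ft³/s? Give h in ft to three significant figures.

h − h₀ = (Q/C)^(1/b) = (998/185)^(1/1.45) = 3.197 ft
h = 1.59 + 3.197 = 4.787 ft

4.79 ft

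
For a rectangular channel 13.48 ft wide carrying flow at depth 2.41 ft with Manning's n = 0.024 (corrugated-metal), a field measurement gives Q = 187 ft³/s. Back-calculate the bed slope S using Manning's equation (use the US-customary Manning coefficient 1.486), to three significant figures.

A = b·y = 13.48 × 2.41 = 32.49 ft²
P = b + 2y = 13.48 + 2×2.41 = 18.30 ft
R = A/P = 32.49/18.30 = 1.775 ft
S = (Q·n / (1.486·A·R^(2/3)))² = (187×0.024 / (1.486×32.49×1.466))² = 0.004021

0.00402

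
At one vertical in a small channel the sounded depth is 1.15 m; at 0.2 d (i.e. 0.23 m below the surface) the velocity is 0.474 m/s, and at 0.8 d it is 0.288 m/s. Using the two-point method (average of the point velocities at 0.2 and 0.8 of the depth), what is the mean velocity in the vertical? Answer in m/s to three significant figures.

0.381 m/s

v̄ = (0.474 + 0.288) / 2 = 0.3810 m/s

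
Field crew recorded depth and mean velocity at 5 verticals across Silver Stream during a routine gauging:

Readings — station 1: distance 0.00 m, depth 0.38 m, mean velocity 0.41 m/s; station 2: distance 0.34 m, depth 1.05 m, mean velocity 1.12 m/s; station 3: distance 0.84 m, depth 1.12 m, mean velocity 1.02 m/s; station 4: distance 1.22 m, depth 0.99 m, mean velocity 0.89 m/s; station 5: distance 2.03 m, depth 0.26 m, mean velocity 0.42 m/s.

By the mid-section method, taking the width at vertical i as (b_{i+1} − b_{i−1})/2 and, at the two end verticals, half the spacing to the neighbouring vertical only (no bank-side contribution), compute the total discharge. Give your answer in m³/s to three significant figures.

w_1 = (0.34 − 0.00)/2 = 0.17 m; q_1 = 0.41 × 0.38 × 0.17 = 0.02649 m³/s
w_2 = (0.84 − 0.00)/2 = 0.42 m; q_2 = 1.12 × 1.05 × 0.42 = 0.4939 m³/s
w_3 = (1.22 − 0.34)/2 = 0.44 m; q_3 = 1.02 × 1.12 × 0.44 = 0.5027 m³/s
w_4 = (2.03 − 0.84)/2 = 0.595 m; q_4 = 0.89 × 0.99 × 0.595 = 0.5243 m³/s
w_5 = (2.03 − 1.22)/2 = 0.405 m; q_5 = 0.42 × 0.26 × 0.405 = 0.04423 m³/s
Q = Σ qᵢ = 1.592 m³/s

1.59 m³/s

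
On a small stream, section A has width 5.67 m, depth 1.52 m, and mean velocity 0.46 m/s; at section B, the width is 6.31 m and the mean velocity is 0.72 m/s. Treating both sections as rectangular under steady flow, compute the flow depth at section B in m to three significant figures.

Q = A₁V₁ = (5.67×1.52) × 0.46 = 3.964 m³/s
d₂ = Q/(b₂ V₂) = 3.964/(6.31×0.72) = 0.8726 m

0.873 m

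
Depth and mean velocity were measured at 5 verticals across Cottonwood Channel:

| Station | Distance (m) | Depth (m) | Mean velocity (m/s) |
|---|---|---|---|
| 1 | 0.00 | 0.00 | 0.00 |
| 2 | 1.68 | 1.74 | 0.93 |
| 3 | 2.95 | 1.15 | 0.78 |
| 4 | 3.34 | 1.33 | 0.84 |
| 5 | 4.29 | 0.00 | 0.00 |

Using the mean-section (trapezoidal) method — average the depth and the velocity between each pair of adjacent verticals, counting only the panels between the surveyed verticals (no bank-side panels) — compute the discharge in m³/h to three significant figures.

10500 m³/h

Panel 1-2: Δb = 1.68 m, d̄ = (0.00+1.74)/2 = 0.87, v̄ = (0.00+0.93)/2 = 0.465 → q = 1.68×0.87×0.465 = 0.6796 m³/s
Panel 2-3: Δb = 1.27 m, d̄ = (1.74+1.15)/2 = 1.445, v̄ = (0.93+0.78)/2 = 0.855 → q = 1.27×1.445×0.855 = 1.569 m³/s
Panel 3-4: Δb = 0.39 m, d̄ = (1.15+1.33)/2 = 1.24, v̄ = (0.78+0.84)/2 = 0.81 → q = 0.39×1.24×0.81 = 0.3917 m³/s
Panel 4-5: Δb = 0.95 m, d̄ = (1.33+0.00)/2 = 0.665, v̄ = (0.84+0.00)/2 = 0.42 → q = 0.95×0.665×0.42 = 0.2653 m³/s
Q = Σ q = 2.906 m³/s
= 2.906 × 3600 = 10460 m³/h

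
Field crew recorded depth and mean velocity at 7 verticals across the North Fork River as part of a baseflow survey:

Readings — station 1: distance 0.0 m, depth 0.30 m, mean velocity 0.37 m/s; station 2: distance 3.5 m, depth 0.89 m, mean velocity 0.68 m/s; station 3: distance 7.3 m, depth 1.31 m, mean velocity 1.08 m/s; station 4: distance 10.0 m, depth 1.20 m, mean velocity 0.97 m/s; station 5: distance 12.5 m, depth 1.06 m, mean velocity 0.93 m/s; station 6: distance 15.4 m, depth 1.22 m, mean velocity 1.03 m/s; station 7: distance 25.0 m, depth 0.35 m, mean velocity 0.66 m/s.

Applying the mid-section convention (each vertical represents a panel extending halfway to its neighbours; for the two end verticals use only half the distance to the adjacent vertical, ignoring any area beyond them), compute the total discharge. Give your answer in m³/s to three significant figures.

w_1 = (3.5 − 0.0)/2 = 1.75 m; q_1 = 0.37 × 0.30 × 1.75 = 0.1943 m³/s
w_2 = (7.3 − 0.0)/2 = 3.65 m; q_2 = 0.68 × 0.89 × 3.65 = 2.209 m³/s
w_3 = (10.0 − 3.5)/2 = 3.25 m; q_3 = 1.08 × 1.31 × 3.25 = 4.598 m³/s
w_4 = (12.5 − 7.3)/2 = 2.6 m; q_4 = 0.97 × 1.20 × 2.6 = 3.026 m³/s
w_5 = (15.4 − 10.0)/2 = 2.7 m; q_5 = 0.93 × 1.06 × 2.7 = 2.662 m³/s
w_6 = (25.0 − 12.5)/2 = 6.25 m; q_6 = 1.03 × 1.22 × 6.25 = 7.854 m³/s
w_7 = (25.0 − 15.4)/2 = 4.8 m; q_7 = 0.66 × 0.35 × 4.8 = 1.109 m³/s
Q = Σ qᵢ = 21.65 m³/s

21.7 m³/s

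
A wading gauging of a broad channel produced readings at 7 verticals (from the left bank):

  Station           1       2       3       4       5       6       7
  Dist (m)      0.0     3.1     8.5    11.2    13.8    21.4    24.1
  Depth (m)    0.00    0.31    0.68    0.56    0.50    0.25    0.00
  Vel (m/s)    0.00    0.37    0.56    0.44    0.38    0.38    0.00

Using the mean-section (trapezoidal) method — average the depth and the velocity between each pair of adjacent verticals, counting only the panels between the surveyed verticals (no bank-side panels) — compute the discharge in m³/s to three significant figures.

Panel 1-2: Δb = 3.1 m, d̄ = (0.00+0.31)/2 = 0.155, v̄ = (0.00+0.37)/2 = 0.185 → q = 3.1×0.155×0.185 = 0.08889 m³/s
Panel 2-3: Δb = 5.4 m, d̄ = (0.31+0.68)/2 = 0.495, v̄ = (0.37+0.56)/2 = 0.465 → q = 5.4×0.495×0.465 = 1.243 m³/s
Panel 3-4: Δb = 2.7 m, d̄ = (0.68+0.56)/2 = 0.62, v̄ = (0.56+0.44)/2 = 0.5 → q = 2.7×0.62×0.5 = 0.8370 m³/s
Panel 4-5: Δb = 2.6 m, d̄ = (0.56+0.50)/2 = 0.53, v̄ = (0.44+0.38)/2 = 0.41 → q = 2.6×0.53×0.41 = 0.5650 m³/s
Panel 5-6: Δb = 7.6 m, d̄ = (0.50+0.25)/2 = 0.375, v̄ = (0.38+0.38)/2 = 0.38 → q = 7.6×0.375×0.38 = 1.083 m³/s
Panel 6-7: Δb = 2.7 m, d̄ = (0.25+0.00)/2 = 0.125, v̄ = (0.38+0.00)/2 = 0.19 → q = 2.7×0.125×0.19 = 0.06413 m³/s
Q = Σ q = 3.881 m³/s

3.88 m³/s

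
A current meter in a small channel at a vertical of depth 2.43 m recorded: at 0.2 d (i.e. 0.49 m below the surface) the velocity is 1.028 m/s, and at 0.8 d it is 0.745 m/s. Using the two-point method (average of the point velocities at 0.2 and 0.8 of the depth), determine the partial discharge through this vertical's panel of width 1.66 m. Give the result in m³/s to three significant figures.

3.58 m³/s

v̄ = (1.028 + 0.745) / 2 = 0.8865 m/s
q = v̄ × d × w = 0.8865 × 2.43 × 1.66 = 3.576 m³/s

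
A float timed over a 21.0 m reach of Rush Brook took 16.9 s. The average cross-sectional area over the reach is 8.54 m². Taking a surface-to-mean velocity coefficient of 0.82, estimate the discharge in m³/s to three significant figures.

v_surface = L / t̄ = 21.0 / 16.9 = 1.243 m/s
v_mean = 0.82 × 1.243 = 1.019 m/s
Q = A × v_mean = 8.54 × 1.019 = 8.702 m³/s

8.70 m³/s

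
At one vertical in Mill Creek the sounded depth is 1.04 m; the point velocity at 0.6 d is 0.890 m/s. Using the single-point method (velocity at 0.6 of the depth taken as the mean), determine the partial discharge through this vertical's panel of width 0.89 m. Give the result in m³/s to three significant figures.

v̄ = v₀.₆ = 0.890 m/s
q = v̄ × d × w = 0.8900 × 1.04 × 0.89 = 0.8238 m³/s

0.824 m³/s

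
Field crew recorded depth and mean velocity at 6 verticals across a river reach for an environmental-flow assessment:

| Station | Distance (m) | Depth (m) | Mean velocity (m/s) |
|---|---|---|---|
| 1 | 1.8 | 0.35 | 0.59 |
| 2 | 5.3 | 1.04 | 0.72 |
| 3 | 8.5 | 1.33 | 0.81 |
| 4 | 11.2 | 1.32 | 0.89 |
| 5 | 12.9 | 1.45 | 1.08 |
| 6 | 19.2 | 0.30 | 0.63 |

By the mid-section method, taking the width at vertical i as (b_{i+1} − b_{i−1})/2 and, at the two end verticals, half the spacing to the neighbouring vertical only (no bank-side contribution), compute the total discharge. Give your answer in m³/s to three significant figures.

w_1 = (5.3 − 1.8)/2 = 1.75 m; q_1 = 0.59 × 0.35 × 1.75 = 0.3614 m³/s
w_2 = (8.5 − 1.8)/2 = 3.35 m; q_2 = 0.72 × 1.04 × 3.35 = 2.508 m³/s
w_3 = (11.2 − 5.3)/2 = 2.95 m; q_3 = 0.81 × 1.33 × 2.95 = 3.178 m³/s
w_4 = (12.9 − 8.5)/2 = 2.2 m; q_4 = 0.89 × 1.32 × 2.2 = 2.585 m³/s
w_5 = (19.2 − 11.2)/2 = 4 m; q_5 = 1.08 × 1.45 × 4 = 6.264 m³/s
w_6 = (19.2 − 12.9)/2 = 3.15 m; q_6 = 0.63 × 0.30 × 3.15 = 0.5954 m³/s
Q = Σ qᵢ = 15.49 m³/s

15.5 m³/s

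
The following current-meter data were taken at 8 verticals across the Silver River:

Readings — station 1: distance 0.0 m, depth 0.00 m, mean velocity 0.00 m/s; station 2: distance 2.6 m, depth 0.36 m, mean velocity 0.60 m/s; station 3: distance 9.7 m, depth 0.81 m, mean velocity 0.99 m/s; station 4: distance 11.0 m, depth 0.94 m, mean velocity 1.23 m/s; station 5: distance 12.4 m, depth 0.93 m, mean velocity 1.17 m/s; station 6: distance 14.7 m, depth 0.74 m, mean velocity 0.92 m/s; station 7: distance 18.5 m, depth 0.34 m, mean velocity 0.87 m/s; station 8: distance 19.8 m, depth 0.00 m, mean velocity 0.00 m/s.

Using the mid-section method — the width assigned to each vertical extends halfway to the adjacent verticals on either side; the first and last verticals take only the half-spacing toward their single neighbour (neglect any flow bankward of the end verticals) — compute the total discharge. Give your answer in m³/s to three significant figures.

w_2 = (9.7 − 0.0)/2 = 4.85 m; q_2 = 0.60 × 0.36 × 4.85 = 1.048 m³/s
w_3 = (11.0 − 2.6)/2 = 4.2 m; q_3 = 0.99 × 0.81 × 4.2 = 3.368 m³/s
w_4 = (12.4 − 9.7)/2 = 1.35 m; q_4 = 1.23 × 0.94 × 1.35 = 1.561 m³/s
w_5 = (14.7 − 11.0)/2 = 1.85 m; q_5 = 1.17 × 0.93 × 1.85 = 2.013 m³/s
w_6 = (18.5 − 12.4)/2 = 3.05 m; q_6 = 0.92 × 0.74 × 3.05 = 2.076 m³/s
w_7 = (19.8 − 14.7)/2 = 2.55 m; q_7 = 0.87 × 0.34 × 2.55 = 0.7543 m³/s
Stations 1, 8 contribute zero (depth or velocity is 0).
Q = Σ qᵢ = 10.82 m³/s

10.8 m³/s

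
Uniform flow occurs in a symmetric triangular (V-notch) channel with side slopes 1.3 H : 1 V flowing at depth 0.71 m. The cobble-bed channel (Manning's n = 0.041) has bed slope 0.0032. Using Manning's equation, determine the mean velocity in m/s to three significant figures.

A = z·y² = 1.3×0.71² = 0.6553 m²
P = 2y√(1+z²) = 2×0.71×√(1+1.3²) = 2.329 m
R = A/P = 0.6553/2.329 = 0.2814 m
Q = (1/n)·A·R^(2/3)·S^(1/2) = (1/0.041) × 0.6553 × 0.2814^(2/3) × 0.0032^(1/2) = 0.3883 m³/s
V = Q/A = 0.3883/0.6553 = 0.5925 m/s

0.592 m/s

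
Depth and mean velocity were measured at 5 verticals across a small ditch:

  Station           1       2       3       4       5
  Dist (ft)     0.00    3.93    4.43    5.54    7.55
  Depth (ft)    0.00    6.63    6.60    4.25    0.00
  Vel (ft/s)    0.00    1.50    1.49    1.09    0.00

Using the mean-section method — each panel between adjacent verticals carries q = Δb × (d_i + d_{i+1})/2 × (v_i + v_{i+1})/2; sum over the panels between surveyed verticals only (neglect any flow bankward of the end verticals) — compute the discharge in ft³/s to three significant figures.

Panel 1-2: Δb = 3.93 ft, d̄ = (0.00+6.63)/2 = 3.315, v̄ = (0.00+1.50)/2 = 0.75 → q = 3.93×3.315×0.75 = 9.771 ft³/s
Panel 2-3: Δb = 0.5 ft, d̄ = (6.63+6.60)/2 = 6.615, v̄ = (1.50+1.49)/2 = 1.495 → q = 0.5×6.615×1.495 = 4.945 ft³/s
Panel 3-4: Δb = 1.11 ft, d̄ = (6.60+4.25)/2 = 5.425, v̄ = (1.49+1.09)/2 = 1.29 → q = 1.11×5.425×1.29 = 7.768 ft³/s
Panel 4-5: Δb = 2.01 ft, d̄ = (4.25+0.00)/2 = 2.125, v̄ = (1.09+0.00)/2 = 0.545 → q = 2.01×2.125×0.545 = 2.328 ft³/s
Q = Σ q = 24.81 ft³/s

24.8 ft³/s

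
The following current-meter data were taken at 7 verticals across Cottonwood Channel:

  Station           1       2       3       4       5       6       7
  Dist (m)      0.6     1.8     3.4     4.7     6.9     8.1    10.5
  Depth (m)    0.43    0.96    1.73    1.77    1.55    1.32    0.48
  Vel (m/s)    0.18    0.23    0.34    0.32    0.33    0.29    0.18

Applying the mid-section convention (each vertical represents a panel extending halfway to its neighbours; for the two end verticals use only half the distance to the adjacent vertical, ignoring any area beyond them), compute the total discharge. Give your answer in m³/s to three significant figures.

w_1 = (1.8 − 0.6)/2 = 0.6 m; q_1 = 0.18 × 0.43 × 0.6 = 0.04644 m³/s
w_2 = (3.4 − 0.6)/2 = 1.4 m; q_2 = 0.23 × 0.96 × 1.4 = 0.3091 m³/s
w_3 = (4.7 − 1.8)/2 = 1.45 m; q_3 = 0.34 × 1.73 × 1.45 = 0.8529 m³/s
w_4 = (6.9 − 3.4)/2 = 1.75 m; q_4 = 0.32 × 1.77 × 1.75 = 0.9912 m³/s
w_5 = (8.1 − 4.7)/2 = 1.7 m; q_5 = 0.33 × 1.55 × 1.7 = 0.8696 m³/s
w_6 = (10.5 − 6.9)/2 = 1.8 m; q_6 = 0.29 × 1.32 × 1.8 = 0.6890 m³/s
w_7 = (10.5 − 8.1)/2 = 1.2 m; q_7 = 0.18 × 0.48 × 1.2 = 0.1037 m³/s
Q = Σ qᵢ = 3.862 m³/s

3.86 m³/s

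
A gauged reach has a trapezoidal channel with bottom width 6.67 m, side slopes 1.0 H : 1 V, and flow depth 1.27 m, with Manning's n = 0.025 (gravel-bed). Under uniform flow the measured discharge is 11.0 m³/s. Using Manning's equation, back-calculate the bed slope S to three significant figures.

0.000761

A = (b + z·y)·y = (6.67 + 1.0×1.27)×1.27 = 10.08 m²
P = b + 2y√(1+z²) = 6.67 + 2×1.27×√(1+1.0²) = 10.26 m
R = A/P = 10.08/10.26 = 0.9826 m
S = (Q·n / (1·A·R^(2/3)))² = (11.0×0.025 / (1×10.08×0.9884))² = 0.0007613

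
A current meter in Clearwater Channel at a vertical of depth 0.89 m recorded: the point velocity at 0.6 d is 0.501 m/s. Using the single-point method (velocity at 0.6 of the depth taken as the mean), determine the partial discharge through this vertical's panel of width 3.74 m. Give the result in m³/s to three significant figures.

1.67 m³/s

v̄ = v₀.₆ = 0.501 m/s
q = v̄ × d × w = 0.5010 × 0.89 × 3.74 = 1.668 m³/s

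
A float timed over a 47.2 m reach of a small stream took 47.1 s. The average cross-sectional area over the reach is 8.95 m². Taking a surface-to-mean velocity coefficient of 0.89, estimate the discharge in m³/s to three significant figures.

v_surface = L / t̄ = 47.2 / 47.1 = 1.002 m/s
v_mean = 0.89 × 1.002 = 0.8919 m/s
Q = A × v_mean = 8.95 × 0.8919 = 7.982 m³/s

7.98 m³/s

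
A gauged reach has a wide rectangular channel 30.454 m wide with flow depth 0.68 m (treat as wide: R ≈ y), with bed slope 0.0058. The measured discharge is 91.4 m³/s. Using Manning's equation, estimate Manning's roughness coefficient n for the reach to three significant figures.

0.0133

A = b·y = 30.454 × 0.68 = 20.71 m²
Wide channel: R ≈ y = 0.68 m
n = (1/Q)·A·R^(2/3)·S^(1/2) = (1/91.4) × 20.71 × 0.7733 × 0.07616 = 0.01334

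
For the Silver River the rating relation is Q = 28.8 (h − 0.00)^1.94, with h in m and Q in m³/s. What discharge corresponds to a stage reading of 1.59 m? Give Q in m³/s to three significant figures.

Q = 28.8 × (1.59 − 0.00)^1.94 = 28.8 × 1.59^1.94 = 70.81 m³/s

70.8 m³/s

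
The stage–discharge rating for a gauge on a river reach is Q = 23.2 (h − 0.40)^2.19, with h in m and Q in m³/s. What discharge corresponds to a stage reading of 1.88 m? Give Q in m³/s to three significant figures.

Q = 23.2 × (1.88 − 0.40)^2.19 = 23.2 × 1.48^2.19 = 54.75 m³/s

54.7 m³/s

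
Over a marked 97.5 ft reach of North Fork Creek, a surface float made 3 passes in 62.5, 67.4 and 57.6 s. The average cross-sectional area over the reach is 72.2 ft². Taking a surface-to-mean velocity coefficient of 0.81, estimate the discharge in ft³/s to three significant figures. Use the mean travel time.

91.2 ft³/s

t̄ = (62.5 + 67.4 + 57.6) / 3 = 62.5 s
v_surface = L / t̄ = 97.5 / 62.5 = 1.560 ft/s
v_mean = 0.81 × 1.560 = 1.264 ft/s
Q = A × v_mean = 72.2 × 1.264 = 91.23 ft³/s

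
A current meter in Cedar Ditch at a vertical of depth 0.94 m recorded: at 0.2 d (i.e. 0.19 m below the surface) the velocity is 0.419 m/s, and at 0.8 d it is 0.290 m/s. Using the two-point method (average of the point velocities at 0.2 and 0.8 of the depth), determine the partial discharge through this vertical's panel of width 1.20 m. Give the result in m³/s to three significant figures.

v̄ = (0.419 + 0.290) / 2 = 0.3545 m/s
q = v̄ × d × w = 0.3545 × 0.94 × 1.20 = 0.3999 m³/s

0.400 m³/s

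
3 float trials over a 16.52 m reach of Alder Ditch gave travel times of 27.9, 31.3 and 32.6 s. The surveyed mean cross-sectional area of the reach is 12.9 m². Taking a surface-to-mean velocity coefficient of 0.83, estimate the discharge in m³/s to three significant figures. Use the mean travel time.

5.78 m³/s

t̄ = (27.9 + 31.3 + 32.6) / 3 = 30.6 s
v_surface = L / t̄ = 16.52 / 30.6 = 0.5399 m/s
v_mean = 0.83 × 0.5399 = 0.4481 m/s
Q = A × v_mean = 12.9 × 0.4481 = 5.780 m³/s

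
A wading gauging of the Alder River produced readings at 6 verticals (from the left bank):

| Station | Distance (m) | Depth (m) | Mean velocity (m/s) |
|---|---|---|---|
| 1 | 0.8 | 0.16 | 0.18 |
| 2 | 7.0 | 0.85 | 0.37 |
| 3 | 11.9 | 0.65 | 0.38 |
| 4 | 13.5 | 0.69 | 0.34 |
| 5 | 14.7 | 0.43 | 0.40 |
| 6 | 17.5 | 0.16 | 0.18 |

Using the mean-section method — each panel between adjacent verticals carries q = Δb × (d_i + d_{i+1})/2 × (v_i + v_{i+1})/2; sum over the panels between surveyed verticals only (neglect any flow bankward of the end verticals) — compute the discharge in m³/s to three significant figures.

3.11 m³/s

Panel 1-2: Δb = 6.2 m, d̄ = (0.16+0.85)/2 = 0.505, v̄ = (0.18+0.37)/2 = 0.275 → q = 6.2×0.505×0.275 = 0.8610 m³/s
Panel 2-3: Δb = 4.9 m, d̄ = (0.85+0.65)/2 = 0.75, v̄ = (0.37+0.38)/2 = 0.375 → q = 4.9×0.75×0.375 = 1.378 m³/s
Panel 3-4: Δb = 1.6 m, d̄ = (0.65+0.69)/2 = 0.67, v̄ = (0.38+0.34)/2 = 0.36 → q = 1.6×0.67×0.36 = 0.3859 m³/s
Panel 4-5: Δb = 1.2 m, d̄ = (0.69+0.43)/2 = 0.56, v̄ = (0.34+0.40)/2 = 0.37 → q = 1.2×0.56×0.37 = 0.2486 m³/s
Panel 5-6: Δb = 2.8 m, d̄ = (0.43+0.16)/2 = 0.295, v̄ = (0.40+0.18)/2 = 0.29 → q = 2.8×0.295×0.29 = 0.2395 m³/s
Q = Σ q = 3.113 m³/s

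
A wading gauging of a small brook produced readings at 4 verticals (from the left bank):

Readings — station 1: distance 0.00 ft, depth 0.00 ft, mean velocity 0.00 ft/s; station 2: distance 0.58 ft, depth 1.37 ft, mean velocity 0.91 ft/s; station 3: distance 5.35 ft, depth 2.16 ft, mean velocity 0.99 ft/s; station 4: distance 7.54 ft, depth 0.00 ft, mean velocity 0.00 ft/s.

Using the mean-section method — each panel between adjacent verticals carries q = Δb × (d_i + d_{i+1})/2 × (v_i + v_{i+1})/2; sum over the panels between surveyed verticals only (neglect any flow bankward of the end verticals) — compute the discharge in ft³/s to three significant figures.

Panel 1-2: Δb = 0.58 ft, d̄ = (0.00+1.37)/2 = 0.685, v̄ = (0.00+0.91)/2 = 0.455 → q = 0.58×0.685×0.455 = 0.1808 ft³/s
Panel 2-3: Δb = 4.77 ft, d̄ = (1.37+2.16)/2 = 1.765, v̄ = (0.91+0.99)/2 = 0.95 → q = 4.77×1.765×0.95 = 7.998 ft³/s
Panel 3-4: Δb = 2.19 ft, d̄ = (2.16+0.00)/2 = 1.08, v̄ = (0.99+0.00)/2 = 0.495 → q = 2.19×1.08×0.495 = 1.171 ft³/s
Q = Σ q = 9.350 ft³/s

9.35 ft³/s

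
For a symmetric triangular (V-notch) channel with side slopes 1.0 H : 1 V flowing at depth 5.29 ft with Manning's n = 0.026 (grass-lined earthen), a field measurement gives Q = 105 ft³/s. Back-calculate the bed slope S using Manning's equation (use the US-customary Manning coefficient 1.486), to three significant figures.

A = z·y² = 1.0×5.29² = 27.98 ft²
P = 2y√(1+z²) = 2×5.29×√(1+1.0²) = 14.96 ft
R = A/P = 27.98/14.96 = 1.870 ft
S = (Q·n / (1.486·A·R^(2/3)))² = (105×0.026 / (1.486×27.98×1.518))² = 0.001870

0.00187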